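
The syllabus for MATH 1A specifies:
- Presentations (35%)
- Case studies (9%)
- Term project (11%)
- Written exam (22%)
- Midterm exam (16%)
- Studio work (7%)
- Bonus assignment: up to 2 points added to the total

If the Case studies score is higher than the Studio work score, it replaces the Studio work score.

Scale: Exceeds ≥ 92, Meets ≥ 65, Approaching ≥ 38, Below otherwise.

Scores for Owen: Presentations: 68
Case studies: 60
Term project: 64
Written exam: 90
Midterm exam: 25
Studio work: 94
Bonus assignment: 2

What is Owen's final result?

Case studies (60) ≤ Studio work (94), so Studio work stays at 94.
Weighted total:
  Presentations 68 × 0.35 = 23.8
  Case studies 60 × 0.09 = 5.4
  Term project 64 × 0.11 = 7.04
  Written exam 90 × 0.22 = 19.8
  Midterm exam 25 × 0.16 = 4
  Studio work 94 × 0.07 = 6.58
Sum = 66.62
Bonus assignment: 66.62 + 2 = 68.62
68.62 is ≥ 65 and < 92 → Meets

Meets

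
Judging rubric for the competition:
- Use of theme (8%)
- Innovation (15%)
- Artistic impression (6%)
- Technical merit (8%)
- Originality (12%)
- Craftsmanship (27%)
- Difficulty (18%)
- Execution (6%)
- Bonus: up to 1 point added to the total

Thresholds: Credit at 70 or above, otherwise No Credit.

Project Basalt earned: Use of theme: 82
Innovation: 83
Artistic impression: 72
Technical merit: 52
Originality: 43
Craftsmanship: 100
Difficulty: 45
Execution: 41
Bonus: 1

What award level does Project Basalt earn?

Credit

Weighted total:
  Use of theme 82 × 0.08 = 6.56
  Innovation 83 × 0.15 = 12.45
  Artistic impression 72 × 0.06 = 4.32
  Technical merit 52 × 0.08 = 4.16
  Originality 43 × 0.12 = 5.16
  Craftsmanship 100 × 0.27 = 27
  Difficulty 45 × 0.18 = 8.1
  Execution 41 × 0.06 = 2.46
Sum = 70.21
Bonus: 70.21 + 1 = 71.21
71.21 ≥ 70 → Credit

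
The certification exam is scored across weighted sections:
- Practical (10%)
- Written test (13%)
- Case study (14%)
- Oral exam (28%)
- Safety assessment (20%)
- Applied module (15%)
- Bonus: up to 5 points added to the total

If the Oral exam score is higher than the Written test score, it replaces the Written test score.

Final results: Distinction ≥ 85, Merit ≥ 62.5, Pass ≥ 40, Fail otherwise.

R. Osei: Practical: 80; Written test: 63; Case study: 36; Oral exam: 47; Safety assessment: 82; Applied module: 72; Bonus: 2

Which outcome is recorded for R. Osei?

Merit

Oral exam (47) ≤ Written test (63), so Written test stays at 63.
Weighted total:
  Practical 80 × 0.1 = 8
  Written test 63 × 0.13 = 8.19
  Case study 36 × 0.14 = 5.04
  Oral exam 47 × 0.28 = 13.16
  Safety assessment 82 × 0.2 = 16.4
  Applied module 72 × 0.15 = 10.8
Sum = 61.59
Bonus: 61.59 + 2 = 63.59
63.59 is ≥ 62.5 and < 85 → Merit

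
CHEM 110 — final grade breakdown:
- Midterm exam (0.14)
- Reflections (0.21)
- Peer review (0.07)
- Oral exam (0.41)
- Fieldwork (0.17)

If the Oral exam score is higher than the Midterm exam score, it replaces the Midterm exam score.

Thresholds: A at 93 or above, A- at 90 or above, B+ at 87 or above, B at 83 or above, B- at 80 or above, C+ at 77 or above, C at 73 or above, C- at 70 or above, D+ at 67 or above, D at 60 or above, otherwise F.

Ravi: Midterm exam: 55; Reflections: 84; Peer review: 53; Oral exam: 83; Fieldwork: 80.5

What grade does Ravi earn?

Oral exam (83) > Midterm exam (55), so Midterm exam counts as 83.
Weighted total:
  Midterm exam 83 × 0.14 = 11.62
  Reflections 84 × 0.21 = 17.64
  Peer review 53 × 0.07 = 3.71
  Oral exam 83 × 0.41 = 34.03
  Fieldwork 80.5 × 0.17 = 13.685
Sum = 80.685
80.685 is ≥ 80 and < 83 → B-

B-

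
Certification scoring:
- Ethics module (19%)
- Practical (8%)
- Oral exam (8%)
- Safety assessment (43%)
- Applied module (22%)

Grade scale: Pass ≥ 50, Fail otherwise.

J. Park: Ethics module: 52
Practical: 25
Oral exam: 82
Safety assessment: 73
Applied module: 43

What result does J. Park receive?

Weighted total:
  Ethics module 52 × 0.19 = 9.88
  Practical 25 × 0.08 = 2
  Oral exam 82 × 0.08 = 6.56
  Safety assessment 73 × 0.43 = 31.39
  Applied module 43 × 0.22 = 9.46
Sum = 59.29
59.29 ≥ 50 → Pass

Pass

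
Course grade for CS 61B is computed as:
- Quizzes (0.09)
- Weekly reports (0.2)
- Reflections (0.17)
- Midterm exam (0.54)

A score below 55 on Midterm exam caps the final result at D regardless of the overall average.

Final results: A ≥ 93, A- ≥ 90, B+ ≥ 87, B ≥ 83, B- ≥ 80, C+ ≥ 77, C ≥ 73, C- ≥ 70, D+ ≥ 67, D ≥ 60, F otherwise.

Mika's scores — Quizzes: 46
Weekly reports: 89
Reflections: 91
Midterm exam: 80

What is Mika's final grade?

B-

Midterm exam score 80 ≥ 55: minimum met.
Weighted total:
  Quizzes 46 × 0.09 = 4.14
  Weekly reports 89 × 0.2 = 17.8
  Reflections 91 × 0.17 = 15.47
  Midterm exam 80 × 0.54 = 43.2
Sum = 80.61
80.61 is ≥ 80 and < 83 → B-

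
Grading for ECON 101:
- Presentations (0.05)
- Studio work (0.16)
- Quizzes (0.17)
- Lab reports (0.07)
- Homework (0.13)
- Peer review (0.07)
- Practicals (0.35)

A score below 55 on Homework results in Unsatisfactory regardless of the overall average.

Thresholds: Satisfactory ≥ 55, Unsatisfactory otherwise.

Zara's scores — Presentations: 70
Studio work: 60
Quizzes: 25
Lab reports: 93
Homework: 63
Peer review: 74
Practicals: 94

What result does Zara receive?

Homework score 63 ≥ 55: minimum met.
Weighted total:
  Presentations 70 × 0.05 = 3.5
  Studio work 60 × 0.16 = 9.6
  Quizzes 25 × 0.17 = 4.25
  Lab reports 93 × 0.07 = 6.51
  Homework 63 × 0.13 = 8.19
  Peer review 74 × 0.07 = 5.18
  Practicals 94 × 0.35 = 32.9
Sum = 70.13
70.13 ≥ 55 → Satisfactory

Satisfactory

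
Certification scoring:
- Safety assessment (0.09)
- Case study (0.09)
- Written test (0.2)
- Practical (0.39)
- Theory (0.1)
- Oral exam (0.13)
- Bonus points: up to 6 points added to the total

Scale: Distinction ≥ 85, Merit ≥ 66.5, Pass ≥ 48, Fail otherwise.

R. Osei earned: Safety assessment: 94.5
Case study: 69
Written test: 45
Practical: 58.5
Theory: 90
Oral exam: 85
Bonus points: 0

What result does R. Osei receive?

Weighted total:
  Safety assessment 94.5 × 0.09 = 8.505
  Case study 69 × 0.09 = 6.21
  Written test 45 × 0.2 = 9
  Practical 58.5 × 0.39 = 22.815
  Theory 90 × 0.1 = 9
  Oral exam 85 × 0.13 = 11.05
Sum = 66.58
Bonus points: 66.58 + 0 = 66.58
66.58 is ≥ 66.5 and < 85 → Merit

Merit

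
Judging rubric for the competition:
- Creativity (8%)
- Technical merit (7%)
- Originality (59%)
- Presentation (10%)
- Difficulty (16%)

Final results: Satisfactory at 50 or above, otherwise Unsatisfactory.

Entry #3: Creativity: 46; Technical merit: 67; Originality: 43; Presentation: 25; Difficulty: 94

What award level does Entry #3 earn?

Satisfactory

Weighted total:
  Creativity 46 × 0.08 = 3.68
  Technical merit 67 × 0.07 = 4.69
  Originality 43 × 0.59 = 25.37
  Presentation 25 × 0.1 = 2.5
  Difficulty 94 × 0.16 = 15.04
Sum = 51.28
51.28 ≥ 50 → Satisfactory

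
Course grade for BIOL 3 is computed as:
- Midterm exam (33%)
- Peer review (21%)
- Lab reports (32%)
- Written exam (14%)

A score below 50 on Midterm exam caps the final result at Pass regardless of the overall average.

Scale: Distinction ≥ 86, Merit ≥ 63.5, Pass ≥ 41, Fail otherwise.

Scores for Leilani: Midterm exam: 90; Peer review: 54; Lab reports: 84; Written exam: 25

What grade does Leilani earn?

Merit

Midterm exam score 90 ≥ 50: minimum met.
Weighted total:
  Midterm exam 90 × 0.33 = 29.7
  Peer review 54 × 0.21 = 11.34
  Lab reports 84 × 0.32 = 26.88
  Written exam 25 × 0.14 = 3.5
Sum = 71.42
71.42 is ≥ 63.5 and < 86 → Merit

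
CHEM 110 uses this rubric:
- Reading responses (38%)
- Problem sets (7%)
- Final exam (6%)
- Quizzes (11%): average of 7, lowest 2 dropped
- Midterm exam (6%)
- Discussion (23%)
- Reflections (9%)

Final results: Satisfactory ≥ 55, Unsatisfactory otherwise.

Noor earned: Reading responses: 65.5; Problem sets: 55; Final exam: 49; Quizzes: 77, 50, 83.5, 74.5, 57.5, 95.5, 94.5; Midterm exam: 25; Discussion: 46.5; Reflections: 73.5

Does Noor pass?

Satisfactory

Quizzes: drop 50, 57.5 → average of remaining 5 = 425/5 = 85
Weighted total:
  Reading responses 65.5 × 0.38 = 24.89
  Problem sets 55 × 0.07 = 3.85
  Final exam 49 × 0.06 = 2.94
  Quizzes 85 × 0.11 = 9.35
  Midterm exam 25 × 0.06 = 1.5
  Discussion 46.5 × 0.23 = 10.695
  Reflections 73.5 × 0.09 = 6.615
Sum = 59.84
59.84 ≥ 55 → Satisfactory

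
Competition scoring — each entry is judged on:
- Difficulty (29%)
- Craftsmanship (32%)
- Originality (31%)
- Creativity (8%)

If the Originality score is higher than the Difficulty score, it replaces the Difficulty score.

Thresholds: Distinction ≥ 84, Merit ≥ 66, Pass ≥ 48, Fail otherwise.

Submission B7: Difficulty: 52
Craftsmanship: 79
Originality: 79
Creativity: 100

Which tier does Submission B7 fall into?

Merit

Originality (79) > Difficulty (52), so Difficulty counts as 79.
Weighted total:
  Difficulty 79 × 0.29 = 22.91
  Craftsmanship 79 × 0.32 = 25.28
  Originality 79 × 0.31 = 24.49
  Creativity 100 × 0.08 = 8
Sum = 80.68
80.68 is ≥ 66 and < 84 → Merit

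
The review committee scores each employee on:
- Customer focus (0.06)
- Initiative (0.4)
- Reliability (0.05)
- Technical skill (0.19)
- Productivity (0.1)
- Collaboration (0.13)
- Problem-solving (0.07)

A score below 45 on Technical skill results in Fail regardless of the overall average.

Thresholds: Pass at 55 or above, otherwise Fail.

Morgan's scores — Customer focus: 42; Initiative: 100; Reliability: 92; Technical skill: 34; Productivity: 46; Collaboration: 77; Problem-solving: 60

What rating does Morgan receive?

Technical skill score 34 < 45: minimum not met.
Weighted total:
  Customer focus 42 × 0.06 = 2.52
  Initiative 100 × 0.4 = 40
  Reliability 92 × 0.05 = 4.6
  Technical skill 34 × 0.19 = 6.46
  Productivity 46 × 0.1 = 4.6
  Collaboration 77 × 0.13 = 10.01
  Problem-solving 60 × 0.07 = 4.2
Sum = 72.39
Because the Technical skill minimum was not met, the result is Fail.

Fail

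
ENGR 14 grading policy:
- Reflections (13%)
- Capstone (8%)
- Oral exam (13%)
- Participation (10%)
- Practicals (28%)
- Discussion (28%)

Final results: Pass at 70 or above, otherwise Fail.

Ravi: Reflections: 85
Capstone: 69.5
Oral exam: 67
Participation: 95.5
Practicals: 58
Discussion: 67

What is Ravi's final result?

Fail

Weighted total:
  Reflections 85 × 0.13 = 11.05
  Capstone 69.5 × 0.08 = 5.56
  Oral exam 67 × 0.13 = 8.71
  Participation 95.5 × 0.1 = 9.55
  Practicals 58 × 0.28 = 16.24
  Discussion 67 × 0.28 = 18.76
Sum = 69.87
69.87 < 70 → Fail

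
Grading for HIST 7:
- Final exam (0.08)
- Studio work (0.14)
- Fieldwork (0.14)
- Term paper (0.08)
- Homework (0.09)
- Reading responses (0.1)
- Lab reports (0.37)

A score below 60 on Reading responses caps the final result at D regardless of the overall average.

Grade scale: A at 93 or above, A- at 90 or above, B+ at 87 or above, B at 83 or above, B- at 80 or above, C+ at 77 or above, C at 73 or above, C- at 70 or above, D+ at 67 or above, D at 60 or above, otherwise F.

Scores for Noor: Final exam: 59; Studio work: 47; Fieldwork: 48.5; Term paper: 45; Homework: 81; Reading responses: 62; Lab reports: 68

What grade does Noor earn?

Reading responses score 62 ≥ 60: minimum met.
Weighted total:
  Final exam 59 × 0.08 = 4.72
  Studio work 47 × 0.14 = 6.58
  Fieldwork 48.5 × 0.14 = 6.79
  Term paper 45 × 0.08 = 3.6
  Homework 81 × 0.09 = 7.29
  Reading responses 62 × 0.1 = 6.2
  Lab reports 68 × 0.37 = 25.16
Sum = 60.34
60.34 is ≥ 60 and < 67 → D

D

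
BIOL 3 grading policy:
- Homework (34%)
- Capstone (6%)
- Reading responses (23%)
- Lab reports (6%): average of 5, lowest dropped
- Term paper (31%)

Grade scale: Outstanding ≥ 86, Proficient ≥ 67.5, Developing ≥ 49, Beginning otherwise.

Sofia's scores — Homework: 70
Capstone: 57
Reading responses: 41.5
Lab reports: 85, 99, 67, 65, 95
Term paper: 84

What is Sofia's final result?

Proficient

Lab reports: drop 65 → average of remaining 4 = 346/4 = 86.5
Weighted total:
  Homework 70 × 0.34 = 23.8
  Capstone 57 × 0.06 = 3.42
  Reading responses 41.5 × 0.23 = 9.545
  Lab reports 86.5 × 0.06 = 5.19
  Term paper 84 × 0.31 = 26.04
Sum = 67.995
67.995 is ≥ 67.5 and < 86 → Proficient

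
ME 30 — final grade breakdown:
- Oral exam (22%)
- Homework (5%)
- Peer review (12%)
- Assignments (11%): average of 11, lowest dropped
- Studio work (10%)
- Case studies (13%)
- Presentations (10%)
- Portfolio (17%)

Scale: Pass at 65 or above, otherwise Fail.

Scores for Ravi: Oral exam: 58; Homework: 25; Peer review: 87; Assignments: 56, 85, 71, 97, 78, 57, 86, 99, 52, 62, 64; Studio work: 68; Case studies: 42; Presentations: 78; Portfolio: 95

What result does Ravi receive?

Pass

Assignments: drop 52 → average of remaining 10 = 755/10 = 75.5
Weighted total:
  Oral exam 58 × 0.22 = 12.76
  Homework 25 × 0.05 = 1.25
  Peer review 87 × 0.12 = 10.44
  Assignments 75.5 × 0.11 = 8.305
  Studio work 68 × 0.1 = 6.8
  Case studies 42 × 0.13 = 5.46
  Presentations 78 × 0.1 = 7.8
  Portfolio 95 × 0.17 = 16.15
Sum = 68.965
68.965 ≥ 65 → Pass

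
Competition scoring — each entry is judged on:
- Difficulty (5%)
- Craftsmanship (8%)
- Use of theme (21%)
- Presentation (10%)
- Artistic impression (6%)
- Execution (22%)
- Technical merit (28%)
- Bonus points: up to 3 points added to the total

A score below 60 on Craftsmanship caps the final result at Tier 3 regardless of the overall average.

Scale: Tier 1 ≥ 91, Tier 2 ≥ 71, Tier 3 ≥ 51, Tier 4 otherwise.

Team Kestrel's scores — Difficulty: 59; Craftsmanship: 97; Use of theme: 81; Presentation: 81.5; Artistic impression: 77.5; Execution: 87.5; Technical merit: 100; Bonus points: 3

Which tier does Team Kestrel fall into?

Tier 2

Craftsmanship score 97 ≥ 60: minimum met.
Weighted total:
  Difficulty 59 × 0.05 = 2.95
  Craftsmanship 97 × 0.08 = 7.76
  Use of theme 81 × 0.21 = 17.01
  Presentation 81.5 × 0.1 = 8.15
  Artistic impression 77.5 × 0.06 = 4.65
  Execution 87.5 × 0.22 = 19.25
  Technical merit 100 × 0.28 = 28
Sum = 87.77
Bonus points: 87.77 + 3 = 90.77
90.77 is ≥ 71 and < 91 → Tier 2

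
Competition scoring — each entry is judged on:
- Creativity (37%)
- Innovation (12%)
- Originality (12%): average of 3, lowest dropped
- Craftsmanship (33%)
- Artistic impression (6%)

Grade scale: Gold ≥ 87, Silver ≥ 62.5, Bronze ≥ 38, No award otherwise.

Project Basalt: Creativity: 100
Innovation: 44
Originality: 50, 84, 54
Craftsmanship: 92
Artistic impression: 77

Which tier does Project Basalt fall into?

Silver

Originality: drop 50 → average of remaining 2 = 138/2 = 69
Weighted total:
  Creativity 100 × 0.37 = 37
  Innovation 44 × 0.12 = 5.28
  Originality 69 × 0.12 = 8.28
  Craftsmanship 92 × 0.33 = 30.36
  Artistic impression 77 × 0.06 = 4.62
Sum = 85.54
85.54 is ≥ 62.5 and < 87 → Silver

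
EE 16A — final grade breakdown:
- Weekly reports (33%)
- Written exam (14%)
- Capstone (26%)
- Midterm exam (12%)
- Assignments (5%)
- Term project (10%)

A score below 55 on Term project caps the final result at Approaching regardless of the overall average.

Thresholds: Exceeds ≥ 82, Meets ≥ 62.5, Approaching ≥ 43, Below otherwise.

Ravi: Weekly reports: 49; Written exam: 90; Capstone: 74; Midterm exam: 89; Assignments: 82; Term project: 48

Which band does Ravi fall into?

Approaching

Term project score 48 < 55: minimum not met.
Weighted total:
  Weekly reports 49 × 0.33 = 16.17
  Written exam 90 × 0.14 = 12.6
  Capstone 74 × 0.26 = 19.24
  Midterm exam 89 × 0.12 = 10.68
  Assignments 82 × 0.05 = 4.1
  Term project 48 × 0.1 = 4.8
Sum = 67.59
67.59 would be Meets; cap at Approaching applies → Approaching.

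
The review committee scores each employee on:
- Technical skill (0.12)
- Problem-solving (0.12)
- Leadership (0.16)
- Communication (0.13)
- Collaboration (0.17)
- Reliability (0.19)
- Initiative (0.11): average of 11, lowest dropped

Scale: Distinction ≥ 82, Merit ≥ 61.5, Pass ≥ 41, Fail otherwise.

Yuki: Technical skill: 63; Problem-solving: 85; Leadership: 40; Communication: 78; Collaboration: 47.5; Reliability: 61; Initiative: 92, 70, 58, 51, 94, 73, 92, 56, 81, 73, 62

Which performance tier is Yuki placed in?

Merit

Initiative: drop 51 → average of remaining 10 = 751/10 = 75.1
Weighted total:
  Technical skill 63 × 0.12 = 7.56
  Problem-solving 85 × 0.12 = 10.2
  Leadership 40 × 0.16 = 6.4
  Communication 78 × 0.13 = 10.14
  Collaboration 47.5 × 0.17 = 8.075
  Reliability 61 × 0.19 = 11.59
  Initiative 75.1 × 0.11 = 8.261
Sum = 62.226
62.226 is ≥ 61.5 and < 82 → Merit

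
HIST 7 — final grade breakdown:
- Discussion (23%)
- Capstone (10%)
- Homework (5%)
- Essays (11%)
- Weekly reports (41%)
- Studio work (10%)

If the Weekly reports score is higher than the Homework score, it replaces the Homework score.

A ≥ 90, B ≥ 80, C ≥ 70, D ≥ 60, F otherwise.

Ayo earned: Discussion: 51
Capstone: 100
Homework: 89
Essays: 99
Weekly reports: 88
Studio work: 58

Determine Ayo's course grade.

Weekly reports (88) ≤ Homework (89), so Homework stays at 89.
Weighted total:
  Discussion 51 × 0.23 = 11.73
  Capstone 100 × 0.1 = 10
  Homework 89 × 0.05 = 4.45
  Essays 99 × 0.11 = 10.89
  Weekly reports 88 × 0.41 = 36.08
  Studio work 58 × 0.1 = 5.8
Sum = 78.95
78.95 is ≥ 70 and < 80 → C

C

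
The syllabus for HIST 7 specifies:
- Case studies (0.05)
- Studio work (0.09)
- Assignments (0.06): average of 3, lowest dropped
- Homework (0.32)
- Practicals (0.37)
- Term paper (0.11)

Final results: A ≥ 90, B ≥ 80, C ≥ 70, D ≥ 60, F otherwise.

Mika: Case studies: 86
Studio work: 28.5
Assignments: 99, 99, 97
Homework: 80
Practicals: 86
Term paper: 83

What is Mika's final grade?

Assignments: drop 97 → average of remaining 2 = 198/2 = 99
Weighted total:
  Case studies 86 × 0.05 = 4.3
  Studio work 28.5 × 0.09 = 2.565
  Assignments 99 × 0.06 = 5.94
  Homework 80 × 0.32 = 25.6
  Practicals 86 × 0.37 = 31.82
  Term paper 83 × 0.11 = 9.13
Sum = 79.355
79.355 is ≥ 70 and < 80 → C

C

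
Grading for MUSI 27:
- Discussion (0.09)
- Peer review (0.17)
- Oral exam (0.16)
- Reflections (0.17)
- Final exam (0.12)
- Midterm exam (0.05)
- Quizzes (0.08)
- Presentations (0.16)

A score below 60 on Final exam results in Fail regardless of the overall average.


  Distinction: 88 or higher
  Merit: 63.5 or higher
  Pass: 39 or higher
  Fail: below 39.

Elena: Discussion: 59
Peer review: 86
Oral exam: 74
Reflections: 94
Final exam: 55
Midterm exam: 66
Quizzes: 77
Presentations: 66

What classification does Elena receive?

Final exam score 55 < 60: minimum not met.
Weighted total:
  Discussion 59 × 0.09 = 5.31
  Peer review 86 × 0.17 = 14.62
  Oral exam 74 × 0.16 = 11.84
  Reflections 94 × 0.17 = 15.98
  Final exam 55 × 0.12 = 6.6
  Midterm exam 66 × 0.05 = 3.3
  Quizzes 77 × 0.08 = 6.16
  Presentations 66 × 0.16 = 10.56
Sum = 74.37
Because the Final exam minimum was not met, the result is Fail.

Fail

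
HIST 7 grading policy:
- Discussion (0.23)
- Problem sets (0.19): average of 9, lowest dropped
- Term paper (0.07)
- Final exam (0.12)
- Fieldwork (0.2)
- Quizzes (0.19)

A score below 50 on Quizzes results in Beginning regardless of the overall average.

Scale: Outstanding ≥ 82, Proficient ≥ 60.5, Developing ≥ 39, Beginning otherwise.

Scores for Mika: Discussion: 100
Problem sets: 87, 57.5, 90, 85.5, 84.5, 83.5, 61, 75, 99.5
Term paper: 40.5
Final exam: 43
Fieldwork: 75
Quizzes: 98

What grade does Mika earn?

Problem sets: drop 57.5 → average of remaining 8 = 666/8 = 83.25
Quizzes score 98 ≥ 50: minimum met.
Weighted total:
  Discussion 100 × 0.23 = 23
  Problem sets 83.25 × 0.19 = 15.8175
  Term paper 40.5 × 0.07 = 2.835
  Final exam 43 × 0.12 = 5.16
  Fieldwork 75 × 0.2 = 15
  Quizzes 98 × 0.19 = 18.62
Sum = 80.4325
80.4325 is ≥ 60.5 and < 82 → Proficient

Proficient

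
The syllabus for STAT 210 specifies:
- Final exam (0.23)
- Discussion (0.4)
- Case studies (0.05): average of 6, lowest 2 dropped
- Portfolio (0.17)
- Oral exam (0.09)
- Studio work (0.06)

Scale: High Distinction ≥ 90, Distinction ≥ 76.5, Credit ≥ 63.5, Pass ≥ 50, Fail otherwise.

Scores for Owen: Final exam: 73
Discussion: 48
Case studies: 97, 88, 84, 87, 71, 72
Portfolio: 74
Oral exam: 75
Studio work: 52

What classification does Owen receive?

Pass

Case studies: drop 71, 72 → average of remaining 4 = 356/4 = 89
Weighted total:
  Final exam 73 × 0.23 = 16.79
  Discussion 48 × 0.4 = 19.2
  Case studies 89 × 0.05 = 4.45
  Portfolio 74 × 0.17 = 12.58
  Oral exam 75 × 0.09 = 6.75
  Studio work 52 × 0.06 = 3.12
Sum = 62.89
62.89 is ≥ 50 and < 63.5 → Pass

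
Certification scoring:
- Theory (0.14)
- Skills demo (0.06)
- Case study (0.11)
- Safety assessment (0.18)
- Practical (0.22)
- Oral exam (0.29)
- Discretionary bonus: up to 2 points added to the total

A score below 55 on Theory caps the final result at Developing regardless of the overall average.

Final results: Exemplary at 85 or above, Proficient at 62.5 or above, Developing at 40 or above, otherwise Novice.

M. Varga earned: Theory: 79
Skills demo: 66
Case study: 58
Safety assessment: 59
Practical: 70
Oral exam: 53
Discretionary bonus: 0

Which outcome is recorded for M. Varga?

Theory score 79 ≥ 55: minimum met.
Weighted total:
  Theory 79 × 0.14 = 11.06
  Skills demo 66 × 0.06 = 3.96
  Case study 58 × 0.11 = 6.38
  Safety assessment 59 × 0.18 = 10.62
  Practical 70 × 0.22 = 15.4
  Oral exam 53 × 0.29 = 15.37
Sum = 62.79
Discretionary bonus: 62.79 + 0 = 62.79
62.79 is ≥ 62.5 and < 85 → Proficient

Proficient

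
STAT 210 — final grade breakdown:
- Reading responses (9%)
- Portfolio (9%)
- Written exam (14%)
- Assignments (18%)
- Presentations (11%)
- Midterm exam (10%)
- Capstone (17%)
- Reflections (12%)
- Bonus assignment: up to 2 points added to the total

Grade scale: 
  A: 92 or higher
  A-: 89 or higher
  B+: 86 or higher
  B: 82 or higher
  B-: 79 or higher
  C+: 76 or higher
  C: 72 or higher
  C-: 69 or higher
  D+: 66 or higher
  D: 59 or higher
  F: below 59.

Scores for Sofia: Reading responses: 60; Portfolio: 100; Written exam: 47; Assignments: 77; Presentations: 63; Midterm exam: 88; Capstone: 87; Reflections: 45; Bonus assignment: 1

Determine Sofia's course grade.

Weighted total:
  Reading responses 60 × 0.09 = 5.4
  Portfolio 100 × 0.09 = 9
  Written exam 47 × 0.14 = 6.58
  Assignments 77 × 0.18 = 13.86
  Presentations 63 × 0.11 = 6.93
  Midterm exam 88 × 0.1 = 8.8
  Capstone 87 × 0.17 = 14.79
  Reflections 45 × 0.12 = 5.4
Sum = 70.76
Bonus assignment: 70.76 + 1 = 71.76
71.76 is ≥ 69 and < 72 → C-

C-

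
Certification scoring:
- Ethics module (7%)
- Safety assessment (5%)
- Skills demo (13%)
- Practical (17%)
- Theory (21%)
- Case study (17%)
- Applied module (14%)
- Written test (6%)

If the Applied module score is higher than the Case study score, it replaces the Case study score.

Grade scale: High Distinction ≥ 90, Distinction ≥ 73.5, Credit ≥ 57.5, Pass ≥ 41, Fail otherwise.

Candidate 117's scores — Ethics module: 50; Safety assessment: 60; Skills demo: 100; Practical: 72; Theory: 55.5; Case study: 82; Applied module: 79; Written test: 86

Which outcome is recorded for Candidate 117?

Distinction

Applied module (79) ≤ Case study (82), so Case study stays at 82.
Weighted total:
  Ethics module 50 × 0.07 = 3.5
  Safety assessment 60 × 0.05 = 3
  Skills demo 100 × 0.13 = 13
  Practical 72 × 0.17 = 12.24
  Theory 55.5 × 0.21 = 11.655
  Case study 82 × 0.17 = 13.94
  Applied module 79 × 0.14 = 11.06
  Written test 86 × 0.06 = 5.16
Sum = 73.555
73.555 is ≥ 73.5 and < 90 → Distinction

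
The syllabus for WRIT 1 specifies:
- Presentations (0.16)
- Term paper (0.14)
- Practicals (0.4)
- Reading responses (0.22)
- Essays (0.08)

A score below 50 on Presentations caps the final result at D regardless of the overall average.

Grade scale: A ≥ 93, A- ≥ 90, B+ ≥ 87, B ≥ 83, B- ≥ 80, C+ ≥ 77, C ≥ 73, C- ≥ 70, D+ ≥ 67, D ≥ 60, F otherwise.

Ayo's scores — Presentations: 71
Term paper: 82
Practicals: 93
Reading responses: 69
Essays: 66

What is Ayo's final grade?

Presentations score 71 ≥ 50: minimum met.
Weighted total:
  Presentations 71 × 0.16 = 11.36
  Term paper 82 × 0.14 = 11.48
  Practicals 93 × 0.4 = 37.2
  Reading responses 69 × 0.22 = 15.18
  Essays 66 × 0.08 = 5.28
Sum = 80.5
80.5 is ≥ 80 and < 83 → B-

B-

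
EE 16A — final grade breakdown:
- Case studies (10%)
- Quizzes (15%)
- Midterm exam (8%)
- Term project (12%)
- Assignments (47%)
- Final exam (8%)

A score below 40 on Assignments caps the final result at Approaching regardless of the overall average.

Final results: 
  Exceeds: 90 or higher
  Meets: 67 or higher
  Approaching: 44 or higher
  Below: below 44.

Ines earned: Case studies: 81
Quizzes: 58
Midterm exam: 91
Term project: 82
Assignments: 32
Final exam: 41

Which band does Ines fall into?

Approaching

Assignments score 32 < 40: minimum not met.
Weighted total:
  Case studies 81 × 0.1 = 8.1
  Quizzes 58 × 0.15 = 8.7
  Midterm exam 91 × 0.08 = 7.28
  Term project 82 × 0.12 = 9.84
  Assignments 32 × 0.47 = 15.04
  Final exam 41 × 0.08 = 3.28
Sum = 52.24
52.24 would be Approaching; cap at Approaching applies → Approaching.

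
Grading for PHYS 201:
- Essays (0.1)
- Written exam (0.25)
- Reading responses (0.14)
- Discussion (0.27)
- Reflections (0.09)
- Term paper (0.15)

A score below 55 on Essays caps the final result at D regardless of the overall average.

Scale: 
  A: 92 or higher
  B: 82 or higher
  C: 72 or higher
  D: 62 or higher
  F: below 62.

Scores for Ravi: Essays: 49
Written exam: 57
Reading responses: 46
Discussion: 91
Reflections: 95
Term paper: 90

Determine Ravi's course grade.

D

Essays score 49 < 55: minimum not met.
Weighted total:
  Essays 49 × 0.1 = 4.9
  Written exam 57 × 0.25 = 14.25
  Reading responses 46 × 0.14 = 6.44
  Discussion 91 × 0.27 = 24.57
  Reflections 95 × 0.09 = 8.55
  Term paper 90 × 0.15 = 13.5
Sum = 72.21
72.21 would be C; cap at D applies → D.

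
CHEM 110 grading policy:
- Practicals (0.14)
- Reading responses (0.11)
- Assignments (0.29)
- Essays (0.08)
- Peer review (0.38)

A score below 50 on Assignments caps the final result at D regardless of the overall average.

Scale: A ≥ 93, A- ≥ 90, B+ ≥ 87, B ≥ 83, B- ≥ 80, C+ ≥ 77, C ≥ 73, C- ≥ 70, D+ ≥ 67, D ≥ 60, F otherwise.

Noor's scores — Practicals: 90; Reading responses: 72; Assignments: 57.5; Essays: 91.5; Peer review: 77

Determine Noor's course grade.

C

Assignments score 57.5 ≥ 50: minimum met.
Weighted total:
  Practicals 90 × 0.14 = 12.6
  Reading responses 72 × 0.11 = 7.92
  Assignments 57.5 × 0.29 = 16.675
  Essays 91.5 × 0.08 = 7.32
  Peer review 77 × 0.38 = 29.26
Sum = 73.775
73.775 is ≥ 73 and < 77 → C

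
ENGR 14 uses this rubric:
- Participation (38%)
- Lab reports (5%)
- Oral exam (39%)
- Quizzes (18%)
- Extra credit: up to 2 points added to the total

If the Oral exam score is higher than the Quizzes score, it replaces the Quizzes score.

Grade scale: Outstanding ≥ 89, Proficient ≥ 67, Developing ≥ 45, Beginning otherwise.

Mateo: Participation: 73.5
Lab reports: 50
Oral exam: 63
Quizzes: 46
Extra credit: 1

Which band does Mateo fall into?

Oral exam (63) > Quizzes (46), so Quizzes counts as 63.
Weighted total:
  Participation 73.5 × 0.38 = 27.93
  Lab reports 50 × 0.05 = 2.5
  Oral exam 63 × 0.39 = 24.57
  Quizzes 63 × 0.18 = 11.34
Sum = 66.34
Extra credit: 66.34 + 1 = 67.34
67.34 is ≥ 67 and < 89 → Proficient

Proficient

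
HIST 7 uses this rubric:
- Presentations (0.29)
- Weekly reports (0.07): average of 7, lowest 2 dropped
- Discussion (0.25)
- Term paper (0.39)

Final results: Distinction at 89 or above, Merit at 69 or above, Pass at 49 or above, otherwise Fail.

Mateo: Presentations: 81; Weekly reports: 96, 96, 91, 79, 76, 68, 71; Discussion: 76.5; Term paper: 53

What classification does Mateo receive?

Merit

Weekly reports: drop 68, 71 → average of remaining 5 = 438/5 = 87.6
Weighted total:
  Presentations 81 × 0.29 = 23.49
  Weekly reports 87.6 × 0.07 = 6.132
  Discussion 76.5 × 0.25 = 19.125
  Term paper 53 × 0.39 = 20.67
Sum = 69.417
69.417 is ≥ 69 and < 89 → Merit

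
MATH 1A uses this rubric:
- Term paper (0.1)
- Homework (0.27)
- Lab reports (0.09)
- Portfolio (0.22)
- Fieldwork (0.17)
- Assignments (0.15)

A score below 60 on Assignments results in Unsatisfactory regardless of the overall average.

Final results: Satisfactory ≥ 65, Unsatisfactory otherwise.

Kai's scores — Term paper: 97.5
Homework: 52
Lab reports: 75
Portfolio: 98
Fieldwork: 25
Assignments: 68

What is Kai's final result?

Satisfactory

Assignments score 68 ≥ 60: minimum met.
Weighted total:
  Term paper 97.5 × 0.1 = 9.75
  Homework 52 × 0.27 = 14.04
  Lab reports 75 × 0.09 = 6.75
  Portfolio 98 × 0.22 = 21.56
  Fieldwork 25 × 0.17 = 4.25
  Assignments 68 × 0.15 = 10.2
Sum = 66.55
66.55 ≥ 65 → Satisfactory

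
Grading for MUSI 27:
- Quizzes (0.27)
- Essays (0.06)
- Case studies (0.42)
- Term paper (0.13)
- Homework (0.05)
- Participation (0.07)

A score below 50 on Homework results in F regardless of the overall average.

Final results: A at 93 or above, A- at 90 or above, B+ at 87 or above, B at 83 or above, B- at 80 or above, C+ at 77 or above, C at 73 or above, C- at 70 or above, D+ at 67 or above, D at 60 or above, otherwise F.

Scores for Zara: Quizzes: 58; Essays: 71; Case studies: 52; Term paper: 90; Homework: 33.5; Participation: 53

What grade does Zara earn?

F

Homework score 33.5 < 50: minimum not met.
Weighted total:
  Quizzes 58 × 0.27 = 15.66
  Essays 71 × 0.06 = 4.26
  Case studies 52 × 0.42 = 21.84
  Term paper 90 × 0.13 = 11.7
  Homework 33.5 × 0.05 = 1.675
  Participation 53 × 0.07 = 3.71
Sum = 58.845
Because the Homework minimum was not met, the result is F.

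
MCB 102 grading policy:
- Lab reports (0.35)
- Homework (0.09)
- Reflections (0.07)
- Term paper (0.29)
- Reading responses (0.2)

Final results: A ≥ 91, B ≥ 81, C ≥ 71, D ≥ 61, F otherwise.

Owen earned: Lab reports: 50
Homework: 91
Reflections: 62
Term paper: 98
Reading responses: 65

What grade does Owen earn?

C

Weighted total:
  Lab reports 50 × 0.35 = 17.5
  Homework 91 × 0.09 = 8.19
  Reflections 62 × 0.07 = 4.34
  Term paper 98 × 0.29 = 28.42
  Reading responses 65 × 0.2 = 13
Sum = 71.45
71.45 is ≥ 71 and < 81 → C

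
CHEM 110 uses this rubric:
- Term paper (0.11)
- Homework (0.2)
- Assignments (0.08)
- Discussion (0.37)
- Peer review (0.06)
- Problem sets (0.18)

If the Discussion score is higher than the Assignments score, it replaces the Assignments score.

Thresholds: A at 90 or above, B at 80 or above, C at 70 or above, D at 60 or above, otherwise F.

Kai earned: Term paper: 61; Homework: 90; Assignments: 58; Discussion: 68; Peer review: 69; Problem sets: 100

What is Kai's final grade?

Discussion (68) > Assignments (58), so Assignments counts as 68.
Weighted total:
  Term paper 61 × 0.11 = 6.71
  Homework 90 × 0.2 = 18
  Assignments 68 × 0.08 = 5.44
  Discussion 68 × 0.37 = 25.16
  Peer review 69 × 0.06 = 4.14
  Problem sets 100 × 0.18 = 18
Sum = 77.45
77.45 is ≥ 70 and < 80 → C

C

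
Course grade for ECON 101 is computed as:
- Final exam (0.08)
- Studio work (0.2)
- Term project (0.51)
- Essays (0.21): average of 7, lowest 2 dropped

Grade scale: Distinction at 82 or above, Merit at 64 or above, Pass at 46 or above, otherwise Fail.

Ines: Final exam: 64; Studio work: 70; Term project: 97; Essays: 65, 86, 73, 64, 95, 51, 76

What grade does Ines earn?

Distinction

Essays: drop 51, 64 → average of remaining 5 = 395/5 = 79
Weighted total:
  Final exam 64 × 0.08 = 5.12
  Studio work 70 × 0.2 = 14
  Term project 97 × 0.51 = 49.47
  Essays 79 × 0.21 = 16.59
Sum = 85.18
85.18 ≥ 82 → Distinction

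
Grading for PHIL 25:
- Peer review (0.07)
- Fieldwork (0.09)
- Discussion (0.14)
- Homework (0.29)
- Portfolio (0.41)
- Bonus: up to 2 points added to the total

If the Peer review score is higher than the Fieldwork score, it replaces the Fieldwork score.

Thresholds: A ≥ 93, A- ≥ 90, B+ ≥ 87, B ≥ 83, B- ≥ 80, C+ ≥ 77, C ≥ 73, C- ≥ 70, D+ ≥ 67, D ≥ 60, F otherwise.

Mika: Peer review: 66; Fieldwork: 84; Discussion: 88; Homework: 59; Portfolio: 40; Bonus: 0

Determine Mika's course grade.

F

Peer review (66) ≤ Fieldwork (84), so Fieldwork stays at 84.
Weighted total:
  Peer review 66 × 0.07 = 4.62
  Fieldwork 84 × 0.09 = 7.56
  Discussion 88 × 0.14 = 12.32
  Homework 59 × 0.29 = 17.11
  Portfolio 40 × 0.41 = 16.4
Sum = 58.01
Bonus: 58.01 + 0 = 58.01
58.01 < 60 → F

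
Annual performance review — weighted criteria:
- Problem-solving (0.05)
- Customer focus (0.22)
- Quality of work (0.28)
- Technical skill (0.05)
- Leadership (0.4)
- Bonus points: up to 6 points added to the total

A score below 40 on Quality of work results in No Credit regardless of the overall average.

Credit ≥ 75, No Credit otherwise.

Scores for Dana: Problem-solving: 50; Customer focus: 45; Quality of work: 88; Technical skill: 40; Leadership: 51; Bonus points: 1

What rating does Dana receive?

Quality of work score 88 ≥ 40: minimum met.
Weighted total:
  Problem-solving 50 × 0.05 = 2.5
  Customer focus 45 × 0.22 = 9.9
  Quality of work 88 × 0.28 = 24.64
  Technical skill 40 × 0.05 = 2
  Leadership 51 × 0.4 = 20.4
Sum = 59.44
Bonus points: 59.44 + 1 = 60.44
60.44 < 75 → No Credit

No Credit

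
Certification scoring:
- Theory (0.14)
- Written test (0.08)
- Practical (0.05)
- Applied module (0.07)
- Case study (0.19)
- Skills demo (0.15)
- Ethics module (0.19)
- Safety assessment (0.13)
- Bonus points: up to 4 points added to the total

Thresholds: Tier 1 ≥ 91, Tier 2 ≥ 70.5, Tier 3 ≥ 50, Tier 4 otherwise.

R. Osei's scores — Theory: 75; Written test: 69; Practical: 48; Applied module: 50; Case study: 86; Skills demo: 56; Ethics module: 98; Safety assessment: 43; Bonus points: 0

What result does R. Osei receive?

Tier 2

Weighted total:
  Theory 75 × 0.14 = 10.5
  Written test 69 × 0.08 = 5.52
  Practical 48 × 0.05 = 2.4
  Applied module 50 × 0.07 = 3.5
  Case study 86 × 0.19 = 16.34
  Skills demo 56 × 0.15 = 8.4
  Ethics module 98 × 0.19 = 18.62
  Safety assessment 43 × 0.13 = 5.59
Sum = 70.87
Bonus points: 70.87 + 0 = 70.87
70.87 is ≥ 70.5 and < 91 → Tier 2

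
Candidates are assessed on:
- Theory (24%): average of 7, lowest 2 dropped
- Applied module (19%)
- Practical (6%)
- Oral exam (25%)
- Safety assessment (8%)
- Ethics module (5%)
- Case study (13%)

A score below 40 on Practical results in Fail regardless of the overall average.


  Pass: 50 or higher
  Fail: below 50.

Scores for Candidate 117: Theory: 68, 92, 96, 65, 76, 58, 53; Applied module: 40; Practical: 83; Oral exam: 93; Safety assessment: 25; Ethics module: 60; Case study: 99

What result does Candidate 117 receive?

Theory: drop 53, 58 → average of remaining 5 = 397/5 = 79.4
Practical score 83 ≥ 40: minimum met.
Weighted total:
  Theory 79.4 × 0.24 = 19.056
  Applied module 40 × 0.19 = 7.6
  Practical 83 × 0.06 = 4.98
  Oral exam 93 × 0.25 = 23.25
  Safety assessment 25 × 0.08 = 2
  Ethics module 60 × 0.05 = 3
  Case study 99 × 0.13 = 12.87
Sum = 72.756
72.756 ≥ 50 → Pass

Pass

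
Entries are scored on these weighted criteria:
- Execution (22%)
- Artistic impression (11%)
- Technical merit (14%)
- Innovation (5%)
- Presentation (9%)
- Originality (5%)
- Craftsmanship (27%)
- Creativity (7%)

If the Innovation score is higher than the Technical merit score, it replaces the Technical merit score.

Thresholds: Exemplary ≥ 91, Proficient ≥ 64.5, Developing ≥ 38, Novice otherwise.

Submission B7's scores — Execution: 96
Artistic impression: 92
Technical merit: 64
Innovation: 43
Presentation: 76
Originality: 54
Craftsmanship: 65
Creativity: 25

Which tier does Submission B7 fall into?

Innovation (43) ≤ Technical merit (64), so Technical merit stays at 64.
Weighted total:
  Execution 96 × 0.22 = 21.12
  Artistic impression 92 × 0.11 = 10.12
  Technical merit 64 × 0.14 = 8.96
  Innovation 43 × 0.05 = 2.15
  Presentation 76 × 0.09 = 6.84
  Originality 54 × 0.05 = 2.7
  Craftsmanship 65 × 0.27 = 17.55
  Creativity 25 × 0.07 = 1.75
Sum = 71.19
71.19 is ≥ 64.5 and < 91 → Proficient

Proficient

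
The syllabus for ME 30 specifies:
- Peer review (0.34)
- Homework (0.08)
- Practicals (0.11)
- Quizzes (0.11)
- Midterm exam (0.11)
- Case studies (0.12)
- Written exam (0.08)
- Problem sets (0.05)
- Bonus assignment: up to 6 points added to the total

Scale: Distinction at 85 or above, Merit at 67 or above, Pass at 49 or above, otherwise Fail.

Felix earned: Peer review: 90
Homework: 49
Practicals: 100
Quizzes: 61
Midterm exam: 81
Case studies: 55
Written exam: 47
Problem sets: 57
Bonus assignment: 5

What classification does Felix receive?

Weighted total:
  Peer review 90 × 0.34 = 30.6
  Homework 49 × 0.08 = 3.92
  Practicals 100 × 0.11 = 11
  Quizzes 61 × 0.11 = 6.71
  Midterm exam 81 × 0.11 = 8.91
  Case studies 55 × 0.12 = 6.6
  Written exam 47 × 0.08 = 3.76
  Problem sets 57 × 0.05 = 2.85
Sum = 74.35
Bonus assignment: 74.35 + 5 = 79.35
79.35 is ≥ 67 and < 85 → Merit

Merit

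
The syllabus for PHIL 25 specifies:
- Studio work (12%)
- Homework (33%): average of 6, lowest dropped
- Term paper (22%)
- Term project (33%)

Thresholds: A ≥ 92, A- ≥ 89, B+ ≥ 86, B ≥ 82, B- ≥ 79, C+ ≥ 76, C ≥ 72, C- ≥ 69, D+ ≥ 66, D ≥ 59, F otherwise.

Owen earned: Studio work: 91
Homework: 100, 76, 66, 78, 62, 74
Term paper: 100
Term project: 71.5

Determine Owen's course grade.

Homework: drop 62 → average of remaining 5 = 394/5 = 78.8
Weighted total:
  Studio work 91 × 0.12 = 10.92
  Homework 78.8 × 0.33 = 26.004
  Term paper 100 × 0.22 = 22
  Term project 71.5 × 0.33 = 23.595
Sum = 82.519
82.519 is ≥ 82 and < 86 → B

B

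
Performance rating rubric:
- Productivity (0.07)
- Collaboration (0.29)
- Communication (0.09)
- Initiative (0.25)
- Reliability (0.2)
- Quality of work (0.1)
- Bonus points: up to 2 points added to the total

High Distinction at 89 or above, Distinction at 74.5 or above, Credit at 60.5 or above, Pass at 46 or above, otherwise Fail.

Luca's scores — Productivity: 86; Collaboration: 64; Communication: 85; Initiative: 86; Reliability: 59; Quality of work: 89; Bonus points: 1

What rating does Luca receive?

Weighted total:
  Productivity 86 × 0.07 = 6.02
  Collaboration 64 × 0.29 = 18.56
  Communication 85 × 0.09 = 7.65
  Initiative 86 × 0.25 = 21.5
  Reliability 59 × 0.2 = 11.8
  Quality of work 89 × 0.1 = 8.9
Sum = 74.43
Bonus points: 74.43 + 1 = 75.43
75.43 is ≥ 74.5 and < 89 → Distinction

Distinction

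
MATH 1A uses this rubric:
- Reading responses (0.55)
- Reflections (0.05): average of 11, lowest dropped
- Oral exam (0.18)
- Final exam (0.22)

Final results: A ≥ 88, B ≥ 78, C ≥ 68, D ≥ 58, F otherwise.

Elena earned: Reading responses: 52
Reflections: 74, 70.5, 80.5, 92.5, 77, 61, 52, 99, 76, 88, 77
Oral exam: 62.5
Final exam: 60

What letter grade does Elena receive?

F

Reflections: drop 52 → average of remaining 10 = 795.5/10 = 79.55
Weighted total:
  Reading responses 52 × 0.55 = 28.6
  Reflections 79.55 × 0.05 = 3.9775
  Oral exam 62.5 × 0.18 = 11.25
  Final exam 60 × 0.22 = 13.2
Sum = 57.0275
57.0275 < 58 → F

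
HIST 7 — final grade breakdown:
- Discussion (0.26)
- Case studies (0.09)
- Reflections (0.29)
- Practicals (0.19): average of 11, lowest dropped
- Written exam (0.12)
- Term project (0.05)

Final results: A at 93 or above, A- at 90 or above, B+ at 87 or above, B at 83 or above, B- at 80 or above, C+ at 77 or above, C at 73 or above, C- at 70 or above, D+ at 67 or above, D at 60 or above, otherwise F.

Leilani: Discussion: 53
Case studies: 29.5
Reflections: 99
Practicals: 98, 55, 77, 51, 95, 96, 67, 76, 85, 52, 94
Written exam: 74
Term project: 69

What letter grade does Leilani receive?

Practicals: drop 51 → average of remaining 10 = 795/10 = 79.5
Weighted total:
  Discussion 53 × 0.26 = 13.78
  Case studies 29.5 × 0.09 = 2.655
  Reflections 99 × 0.29 = 28.71
  Practicals 79.5 × 0.19 = 15.105
  Written exam 74 × 0.12 = 8.88
  Term project 69 × 0.05 = 3.45
Sum = 72.58
72.58 is ≥ 70 and < 73 → C-

C-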